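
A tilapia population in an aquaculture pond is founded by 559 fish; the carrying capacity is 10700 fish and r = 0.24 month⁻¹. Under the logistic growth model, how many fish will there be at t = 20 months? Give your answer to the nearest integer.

A = (K − N₀)/N₀ = (10700 − 559)/559 = 18.141.
N(t) = K/(1 + A·e^(−rt)) = 10700/(1 + 18.141×e^(−0.24×20)).
e^(−4.8) = 0.0082297; denominator = 1 + 18.141×0.0082297 = 1.1493.
N = 10700/1.1493 = 9310.03.

9310 fish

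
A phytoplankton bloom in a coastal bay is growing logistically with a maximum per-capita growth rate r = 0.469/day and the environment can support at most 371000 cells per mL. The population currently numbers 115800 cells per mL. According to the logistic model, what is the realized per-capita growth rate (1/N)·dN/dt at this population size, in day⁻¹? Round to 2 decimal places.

(1/N)·dN/dt = r(1 − N/K) = 0.469 × (1 − 115800/371000).
= 0.469 × 0.68787 = 0.32261.

0.32 per day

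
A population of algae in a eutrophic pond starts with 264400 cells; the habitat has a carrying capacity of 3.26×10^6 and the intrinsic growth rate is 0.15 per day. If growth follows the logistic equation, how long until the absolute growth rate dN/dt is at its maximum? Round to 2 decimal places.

16.18 days

Logistic growth is fastest at N = K/2 = 1.63×10^6.
A = (K − N₀)/N₀ = 11.33. Set K/(1 + A·e^(−rt)) = K/2 → A·e^(−rt) = 1.
e^(−0.15t) = 1/11.33 = 0.0882628, so t = ln(11.33)/0.15 = 2.4274/0.15 = 16.183.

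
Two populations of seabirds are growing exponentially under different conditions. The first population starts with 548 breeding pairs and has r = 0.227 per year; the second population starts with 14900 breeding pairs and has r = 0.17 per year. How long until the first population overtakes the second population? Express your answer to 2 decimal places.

57.94 years

Set 548·e^(0.227t) = 14900·e^(0.17t).
e^((0.227 − 0.17)t) = 14900/548 → e^(0.057·t) = 27.19.
0.057·t = ln(27.19) = 3.3028, so t = 3.3028/0.057 = 57.945.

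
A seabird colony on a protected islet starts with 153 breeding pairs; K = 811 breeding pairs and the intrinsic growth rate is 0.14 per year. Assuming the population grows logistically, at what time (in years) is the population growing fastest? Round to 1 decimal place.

Logistic growth is fastest at N = K/2 = 405.5.
A = (K − N₀)/N₀ = 4.3007. Set K/(1 + A·e^(−rt)) = K/2 → A·e^(−rt) = 1.
e^(−0.14t) = 1/4.3007 = 0.232523, so t = ln(4.3007)/0.14 = 1.4588/0.14 = 10.42.

10.4 years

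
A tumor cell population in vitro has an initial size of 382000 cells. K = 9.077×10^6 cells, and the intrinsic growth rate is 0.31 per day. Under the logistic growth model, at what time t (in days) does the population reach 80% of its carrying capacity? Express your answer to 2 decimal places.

A = (K − N₀)/N₀ = (9.077×10^6 − 382000)/382000 = 22.762.
Solve 9.077×10^6/(1 + 22.762·e^(−0.31t)) = 7.2616×10^6: 1 + 22.762·e^(−0.31t) = 1.25, so e^(−0.31t) = 0.0109833.
−0.31·t = ln(0.0109833) = -4.5114, so t = 4.5114/0.31 = 14.553.

14.55 days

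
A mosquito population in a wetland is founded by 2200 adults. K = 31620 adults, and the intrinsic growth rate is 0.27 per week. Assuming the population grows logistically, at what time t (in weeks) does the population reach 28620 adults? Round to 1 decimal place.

18.0 weeks

A = (K − N₀)/N₀ = (31620 − 2200)/2200 = 13.373.
Solve 31620/(1 + 13.373·e^(−0.27t)) = 28620: 1 + 13.373·e^(−0.27t) = 1.1048, so e^(−0.27t) = 0.00783848.
−0.27·t = ln(0.00783848) = -4.8487, so t = 4.8487/0.27 = 17.958.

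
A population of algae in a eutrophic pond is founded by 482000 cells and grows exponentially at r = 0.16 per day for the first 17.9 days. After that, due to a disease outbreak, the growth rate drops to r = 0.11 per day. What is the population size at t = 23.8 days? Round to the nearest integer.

Phase 1: N(17.9) = 482000·e^(0.16×17.9) = 482000·e^2.864 = 8.450189×10^6.
Phase 2 runs for 23.8 − 17.9 = 5.9 days at r = 0.11.
N(23.8) = 8.450189×10^6·e^(0.11×5.9) = 8.450189×10^6·e^0.649 = 1.61705×10^7.

16170504 cells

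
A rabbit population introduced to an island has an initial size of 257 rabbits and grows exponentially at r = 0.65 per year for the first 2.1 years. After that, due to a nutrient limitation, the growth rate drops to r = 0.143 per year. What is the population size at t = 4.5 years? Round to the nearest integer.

1418 rabbits

Phase 1: N(2.1) = 257·e^(0.65×2.1) = 257·e^1.365 = 1006.34.
Phase 2 runs for 4.5 − 2.1 = 2.4 years at r = 0.143.
N(4.5) = 1006.34·e^(0.143×2.4) = 1006.34·e^0.3432 = 1418.39.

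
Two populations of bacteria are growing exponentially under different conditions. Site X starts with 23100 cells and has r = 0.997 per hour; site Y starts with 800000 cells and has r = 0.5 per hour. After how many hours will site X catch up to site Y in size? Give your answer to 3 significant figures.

7.13 hours

Set 23100·e^(0.997t) = 800000·e^(0.5t).
e^((0.997 − 0.5)t) = 800000/23100 → e^(0.497·t) = 34.632.
0.497·t = ln(34.632) = 3.5448, so t = 3.5448/0.497 = 7.1324.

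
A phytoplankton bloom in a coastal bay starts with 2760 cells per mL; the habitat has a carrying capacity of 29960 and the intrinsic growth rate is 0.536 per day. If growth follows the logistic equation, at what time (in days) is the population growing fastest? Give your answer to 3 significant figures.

Logistic growth is fastest at N = K/2 = 14980.
A = (K − N₀)/N₀ = 9.8551. Set K/(1 + A·e^(−rt)) = K/2 → A·e^(−rt) = 1.
e^(−0.536t) = 1/9.8551 = 0.101471, so t = ln(9.8551)/0.536 = 2.288/0.536 = 4.2686.

4.27 days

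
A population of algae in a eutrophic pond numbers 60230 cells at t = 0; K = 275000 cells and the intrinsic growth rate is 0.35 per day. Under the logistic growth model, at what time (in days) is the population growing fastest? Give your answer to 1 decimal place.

3.6 days

Logistic growth is fastest at N = K/2 = 137500.
A = (K − N₀)/N₀ = 3.5658. Set K/(1 + A·e^(−rt)) = K/2 → A·e^(−rt) = 1.
e^(−0.35t) = 1/3.5658 = 0.28044, so t = ln(3.5658)/0.35 = 1.2714/0.35 = 3.6326.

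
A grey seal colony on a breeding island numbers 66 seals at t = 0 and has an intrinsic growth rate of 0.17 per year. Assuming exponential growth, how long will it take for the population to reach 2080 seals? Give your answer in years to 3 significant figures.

20.3 years

Set N₀·e^(rt) = 2080: e^(0.17·t) = 2080/66 = 31.515.
0.17·t = ln(31.515) = 3.4505, so t = 3.4505/0.17 = 20.297.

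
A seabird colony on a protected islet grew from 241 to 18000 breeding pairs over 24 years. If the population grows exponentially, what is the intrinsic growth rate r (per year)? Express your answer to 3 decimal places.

0.180 per year

From N(t) = N₀·e^(rt): e^(r·24) = 18000/241 = 74.689.
r·24 = ln(74.689) = 4.3133, so r = 4.3133/24 = 0.17972.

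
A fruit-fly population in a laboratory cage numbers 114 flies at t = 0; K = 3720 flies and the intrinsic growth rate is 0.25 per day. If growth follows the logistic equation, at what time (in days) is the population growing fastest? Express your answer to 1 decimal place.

Logistic growth is fastest at N = K/2 = 1860.
A = (K − N₀)/N₀ = 31.632. Set K/(1 + A·e^(−rt)) = K/2 → A·e^(−rt) = 1.
e^(−0.25t) = 1/31.632 = 0.031614, so t = ln(31.632)/0.25 = 3.4542/0.25 = 13.817.

13.8 days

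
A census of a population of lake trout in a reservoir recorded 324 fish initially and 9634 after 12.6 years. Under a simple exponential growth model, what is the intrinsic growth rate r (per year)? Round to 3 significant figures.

From N(t) = N₀·e^(rt): e^(r·12.6) = 9634/324 = 29.735.
r·12.6 = ln(29.735) = 3.3923, so r = 3.3923/12.6 = 0.26923.

0.269 per year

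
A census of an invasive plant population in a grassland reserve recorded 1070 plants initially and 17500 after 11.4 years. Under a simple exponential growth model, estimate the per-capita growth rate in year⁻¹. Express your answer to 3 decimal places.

From N(t) = N₀·e^(rt): e^(r·11.4) = 17500/1070 = 16.355.
r·11.4 = ln(16.355) = 2.7945, so r = 2.7945/11.4 = 0.24514.

0.245 per year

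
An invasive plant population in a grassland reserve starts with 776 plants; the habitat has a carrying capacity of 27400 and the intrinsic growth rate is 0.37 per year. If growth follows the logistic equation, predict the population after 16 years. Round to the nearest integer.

A = (K − N₀)/N₀ = (27400 − 776)/776 = 34.309.
N(t) = K/(1 + A·e^(−rt)) = 27400/(1 + 34.309×e^(−0.37×16)).
e^(−5.92) = 0.0026852; denominator = 1 + 34.309×0.0026852 = 1.0921.
N = 27400/1.0921 = 25088.7.

25089 plants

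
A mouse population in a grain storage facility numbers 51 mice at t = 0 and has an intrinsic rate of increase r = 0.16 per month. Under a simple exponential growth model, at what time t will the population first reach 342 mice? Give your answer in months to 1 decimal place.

11.9 months

Set N₀·e^(rt) = 342: e^(0.16·t) = 342/51 = 6.7059.
0.16·t = ln(6.7059) = 1.903, so t = 1.903/0.16 = 11.894.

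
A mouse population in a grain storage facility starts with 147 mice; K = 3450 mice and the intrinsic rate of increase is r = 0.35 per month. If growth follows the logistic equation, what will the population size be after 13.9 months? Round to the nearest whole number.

A = (K − N₀)/N₀ = (3450 − 147)/147 = 22.469.
N(t) = K/(1 + A·e^(−rt)) = 3450/(1 + 22.469×e^(−0.35×13.9)).
e^(−4.865) = 0.0077118; denominator = 1 + 22.469×0.0077118 = 1.1733.
N = 3450/1.1733 = 2940.47.

2940 mice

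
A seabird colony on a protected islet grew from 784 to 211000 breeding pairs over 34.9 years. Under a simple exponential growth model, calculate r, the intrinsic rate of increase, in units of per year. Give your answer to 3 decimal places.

From N(t) = N₀·e^(rt): e^(r·34.9) = 211000/784 = 269.13.
r·34.9 = ln(269.13) = 5.5952, so r = 5.5952/34.9 = 0.16032.

0.160 per year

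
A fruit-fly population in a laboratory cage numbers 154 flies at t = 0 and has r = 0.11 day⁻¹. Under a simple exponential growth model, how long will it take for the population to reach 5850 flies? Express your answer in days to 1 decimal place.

Set N₀·e^(rt) = 5850: e^(0.11·t) = 5850/154 = 37.987.
0.11·t = ln(37.987) = 3.6372, so t = 3.6372/0.11 = 33.066.

33.1 days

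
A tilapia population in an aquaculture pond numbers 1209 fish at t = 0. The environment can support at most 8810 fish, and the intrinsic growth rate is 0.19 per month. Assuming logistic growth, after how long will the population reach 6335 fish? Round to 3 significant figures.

14.6 months

A = (K − N₀)/N₀ = (8810 − 1209)/1209 = 6.287.
Solve 8810/(1 + 6.287·e^(−0.19t)) = 6335: 1 + 6.287·e^(−0.19t) = 1.3907, so e^(−0.19t) = 0.0621418.
−0.19·t = ln(0.0621418) = -2.7783, so t = 2.7783/0.19 = 14.623.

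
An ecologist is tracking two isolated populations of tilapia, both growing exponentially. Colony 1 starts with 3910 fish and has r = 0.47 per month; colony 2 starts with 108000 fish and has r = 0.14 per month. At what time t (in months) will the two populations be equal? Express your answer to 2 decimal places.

10.06 months

Set 3910·e^(0.47t) = 108000·e^(0.14t).
e^((0.47 − 0.14)t) = 108000/3910 → e^(0.33·t) = 27.621.
0.33·t = ln(27.621) = 3.3186, so t = 3.3186/0.33 = 10.056.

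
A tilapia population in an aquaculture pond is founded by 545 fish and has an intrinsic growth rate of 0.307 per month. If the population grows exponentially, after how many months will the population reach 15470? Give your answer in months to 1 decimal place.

Set N₀·e^(rt) = 15470: e^(0.307·t) = 15470/545 = 28.385.
0.307·t = ln(28.385) = 3.3459, so t = 3.3459/0.307 = 10.899.

10.9 months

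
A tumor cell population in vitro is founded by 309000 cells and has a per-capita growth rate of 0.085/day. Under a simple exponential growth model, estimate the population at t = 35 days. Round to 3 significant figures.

N(t) = N₀·e^(rt) = 309000 × e^(0.085×35) = 309000 × e^2.975.
e^2.975 ≈ 19.59, so N ≈ 309000 × 19.59 = 6.053194×10^6.

6050000 cells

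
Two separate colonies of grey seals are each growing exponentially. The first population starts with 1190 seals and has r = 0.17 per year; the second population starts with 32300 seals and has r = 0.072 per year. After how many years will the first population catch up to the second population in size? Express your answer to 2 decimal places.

Set 1190·e^(0.17t) = 32300·e^(0.072t).
e^((0.17 − 0.072)t) = 32300/1190 → e^(0.098·t) = 27.143.
0.098·t = ln(27.143) = 3.3011, so t = 3.3011/0.098 = 33.685.

33.68 years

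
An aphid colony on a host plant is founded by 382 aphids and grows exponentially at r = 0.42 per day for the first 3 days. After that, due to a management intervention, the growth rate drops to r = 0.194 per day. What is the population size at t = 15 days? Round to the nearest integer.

Phase 1: N(3) = 382·e^(0.42×3) = 382·e^1.26 = 1346.71.
Phase 2 runs for 15 − 3 = 12 days at r = 0.194.
N(15) = 1346.71·e^(0.194×12) = 1346.71·e^2.328 = 13813.8.

13814 aphids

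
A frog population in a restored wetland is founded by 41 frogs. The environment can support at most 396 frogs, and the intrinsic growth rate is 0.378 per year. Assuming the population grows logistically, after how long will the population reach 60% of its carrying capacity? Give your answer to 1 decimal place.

A = (K − N₀)/N₀ = (396 − 41)/41 = 8.6585.
Solve 396/(1 + 8.6585·e^(−0.378t)) = 237.6: 1 + 8.6585·e^(−0.378t) = 1.6667, so e^(−0.378t) = 0.0769953.
−0.378·t = ln(0.0769953) = -2.564, so t = 2.564/0.378 = 6.7831.

6.8 years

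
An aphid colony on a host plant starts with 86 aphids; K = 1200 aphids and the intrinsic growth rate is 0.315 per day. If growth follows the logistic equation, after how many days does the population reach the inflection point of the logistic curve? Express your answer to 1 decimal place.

Logistic growth is fastest at N = K/2 = 600.
A = (K − N₀)/N₀ = 12.953. Set K/(1 + A·e^(−rt)) = K/2 → A·e^(−rt) = 1.
e^(−0.315t) = 1/12.953 = 0.0771993, so t = ln(12.953)/0.315 = 2.5614/0.315 = 8.1313.

8.1 days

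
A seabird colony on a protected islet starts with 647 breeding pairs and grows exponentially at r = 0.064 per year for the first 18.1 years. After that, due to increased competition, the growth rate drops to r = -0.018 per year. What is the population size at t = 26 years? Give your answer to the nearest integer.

Phase 1: N(18.1) = 647·e^(0.064×18.1) = 647·e^1.158 = 2060.59.
Phase 2 runs for 26 − 18.1 = 7.9 years at r = -0.018.
N(26) = 2060.59·e^(-0.018×7.9) = 2060.59·e^-0.1422 = 1787.45.

1787 breeding pairs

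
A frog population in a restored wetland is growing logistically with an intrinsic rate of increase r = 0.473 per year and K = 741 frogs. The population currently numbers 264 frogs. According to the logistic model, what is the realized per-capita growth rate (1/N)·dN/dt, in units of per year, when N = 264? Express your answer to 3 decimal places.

0.304 per year

(1/N)·dN/dt = r(1 − N/K) = 0.473 × (1 − 264/741).
= 0.473 × 0.64372 = 0.30448.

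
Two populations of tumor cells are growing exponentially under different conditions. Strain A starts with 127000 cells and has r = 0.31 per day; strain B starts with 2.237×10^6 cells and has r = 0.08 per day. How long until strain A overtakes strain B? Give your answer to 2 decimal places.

Set 127000·e^(0.31t) = 2.237×10^6·e^(0.08t).
e^((0.31 − 0.08)t) = 2.237×10^6/127000 → e^(0.23·t) = 17.614.
0.23·t = ln(17.614) = 2.8687, so t = 2.8687/0.23 = 12.473.

12.47 days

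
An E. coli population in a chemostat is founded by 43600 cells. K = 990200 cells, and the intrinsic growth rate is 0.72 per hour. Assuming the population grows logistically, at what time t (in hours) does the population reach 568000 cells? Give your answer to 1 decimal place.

A = (K − N₀)/N₀ = (990200 − 43600)/43600 = 21.711.
Solve 990200/(1 + 21.711·e^(−0.72t)) = 568000: 1 + 21.711·e^(−0.72t) = 1.7433, so e^(−0.72t) = 0.0342365.
−0.72·t = ln(0.0342365) = -3.3745, so t = 3.3745/0.72 = 4.6868.

4.7 hours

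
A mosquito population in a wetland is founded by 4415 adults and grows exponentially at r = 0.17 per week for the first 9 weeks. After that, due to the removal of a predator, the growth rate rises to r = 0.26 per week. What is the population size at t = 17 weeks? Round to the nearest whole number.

163205 adults

Phase 1: N(9) = 4415·e^(0.17×9) = 4415·e^1.53 = 20389.3.
Phase 2 runs for 17 − 9 = 8 weeks at r = 0.26.
N(17) = 20389.3·e^(0.26×8) = 20389.3·e^2.08 = 163205.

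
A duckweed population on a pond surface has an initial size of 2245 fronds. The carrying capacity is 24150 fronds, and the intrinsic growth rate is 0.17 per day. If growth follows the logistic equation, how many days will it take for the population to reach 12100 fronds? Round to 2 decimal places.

A = (K − N₀)/N₀ = (24150 − 2245)/2245 = 9.7572.
Solve 24150/(1 + 9.7572·e^(−0.17t)) = 12100: 1 + 9.7572·e^(−0.17t) = 1.9959, so e^(−0.17t) = 0.102065.
−0.17·t = ln(0.102065) = -2.2822, so t = 2.2822/0.17 = 13.424.

13.42 days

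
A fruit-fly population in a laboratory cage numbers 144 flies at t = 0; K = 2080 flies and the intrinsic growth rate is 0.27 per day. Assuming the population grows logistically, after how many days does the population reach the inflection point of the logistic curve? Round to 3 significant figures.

9.62 days

Logistic growth is fastest at N = K/2 = 1040.
A = (K − N₀)/N₀ = 13.444. Set K/(1 + A·e^(−rt)) = K/2 → A·e^(−rt) = 1.
e^(−0.27t) = 1/13.444 = 0.0743802, so t = ln(13.444)/0.27 = 2.5986/0.27 = 9.6243.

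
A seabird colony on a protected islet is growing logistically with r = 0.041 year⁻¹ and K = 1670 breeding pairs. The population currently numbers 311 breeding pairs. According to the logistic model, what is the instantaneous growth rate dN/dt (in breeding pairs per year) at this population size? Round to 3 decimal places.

dN/dt = rN(1 − N/K) = 0.041 × 311 × (1 − 311/1670).
1 − 311/1670 = 0.81377; dN/dt = 0.041 × 311 × 0.81377 = 10.376.

10.376 breeding pairs per year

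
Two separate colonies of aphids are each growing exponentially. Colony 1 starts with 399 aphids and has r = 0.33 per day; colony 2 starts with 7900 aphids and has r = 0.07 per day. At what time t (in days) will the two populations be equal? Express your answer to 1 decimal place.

11.5 days

Set 399·e^(0.33t) = 7900·e^(0.07t).
e^((0.33 − 0.07)t) = 7900/399 → e^(0.26·t) = 19.799.
0.26·t = ln(19.799) = 2.9857, so t = 2.9857/0.26 = 11.483.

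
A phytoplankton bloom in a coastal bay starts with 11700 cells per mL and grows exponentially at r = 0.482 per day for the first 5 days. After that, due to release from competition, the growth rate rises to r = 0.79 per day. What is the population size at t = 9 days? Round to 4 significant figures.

3070000 cells per mL

Phase 1: N(5) = 11700·e^(0.482×5) = 11700·e^2.41 = 130267.
Phase 2 runs for 9 − 5 = 4 days at r = 0.79.
N(9) = 130267·e^(0.79×4) = 130267·e^3.16 = 3.070479×10^6.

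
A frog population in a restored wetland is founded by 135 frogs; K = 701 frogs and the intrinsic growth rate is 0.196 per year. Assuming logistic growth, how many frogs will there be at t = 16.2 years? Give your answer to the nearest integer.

A = (K − N₀)/N₀ = (701 − 135)/135 = 4.1926.
N(t) = K/(1 + A·e^(−rt)) = 701/(1 + 4.1926×e^(−0.196×16.2)).
e^(−3.175) = 0.041786; denominator = 1 + 4.1926×0.041786 = 1.1752.
N = 701/1.1752 = 596.499.

596 frogs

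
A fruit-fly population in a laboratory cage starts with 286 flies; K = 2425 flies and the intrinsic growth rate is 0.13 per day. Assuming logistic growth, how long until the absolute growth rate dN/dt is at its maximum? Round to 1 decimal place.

Logistic growth is fastest at N = K/2 = 1212.5.
A = (K − N₀)/N₀ = 7.479. Set K/(1 + A·e^(−rt)) = K/2 → A·e^(−rt) = 1.
e^(−0.13t) = 1/7.479 = 0.133707, so t = ln(7.479)/0.13 = 2.0121/0.13 = 15.478.

15.5 days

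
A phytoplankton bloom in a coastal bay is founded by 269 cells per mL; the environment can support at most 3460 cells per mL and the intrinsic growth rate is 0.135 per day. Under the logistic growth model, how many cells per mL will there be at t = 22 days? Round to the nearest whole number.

A = (K − N₀)/N₀ = (3460 − 269)/269 = 11.862.
N(t) = K/(1 + A·e^(−rt)) = 3460/(1 + 11.862×e^(−0.135×22)).
e^(−2.97) = 0.051303; denominator = 1 + 11.862×0.051303 = 1.6086.
N = 3460/1.6086 = 2150.96.

2151 cells per mL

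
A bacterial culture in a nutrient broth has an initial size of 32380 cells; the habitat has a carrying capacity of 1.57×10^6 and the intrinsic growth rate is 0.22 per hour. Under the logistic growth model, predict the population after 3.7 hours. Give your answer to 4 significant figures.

71230 cells

A = (K − N₀)/N₀ = (1.57×10^6 − 32380)/32380 = 47.487.
N(t) = K/(1 + A·e^(−rt)) = 1.57×10^6/(1 + 47.487×e^(−0.22×3.7)).
e^(−0.814) = 0.44308; denominator = 1 + 47.487×0.44308 = 22.041.
N = 1.57×10^6/22.041 = 71232.4.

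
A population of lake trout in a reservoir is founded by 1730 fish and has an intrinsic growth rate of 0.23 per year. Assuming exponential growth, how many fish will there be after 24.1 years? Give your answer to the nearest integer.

441917 fish

N(t) = N₀·e^(rt) = 1730 × e^(0.23×24.1) = 1730 × e^5.543.
e^5.543 ≈ 255.44, so N ≈ 1730 × 255.44 = 441917.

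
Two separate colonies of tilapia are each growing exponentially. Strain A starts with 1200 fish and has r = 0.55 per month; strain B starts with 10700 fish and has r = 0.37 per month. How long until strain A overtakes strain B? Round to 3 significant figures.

12.2 months

Set 1200·e^(0.55t) = 10700·e^(0.37t).
e^((0.55 − 0.37)t) = 10700/1200 → e^(0.18·t) = 8.9167.
0.18·t = ln(8.9167) = 2.1879, so t = 2.1879/0.18 = 12.155.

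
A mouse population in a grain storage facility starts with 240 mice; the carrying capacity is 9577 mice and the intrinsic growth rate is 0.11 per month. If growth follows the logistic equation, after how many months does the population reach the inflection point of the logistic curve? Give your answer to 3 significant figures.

33.3 months

Logistic growth is fastest at N = K/2 = 4788.5.
A = (K − N₀)/N₀ = 38.904. Set K/(1 + A·e^(−rt)) = K/2 → A·e^(−rt) = 1.
e^(−0.11t) = 1/38.904 = 0.0257042, so t = ln(38.904)/0.11 = 3.6611/0.11 = 33.283.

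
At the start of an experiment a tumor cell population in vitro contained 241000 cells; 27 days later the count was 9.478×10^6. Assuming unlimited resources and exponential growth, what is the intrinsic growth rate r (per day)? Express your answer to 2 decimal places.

0.14 per day

From N(t) = N₀·e^(rt): e^(r·27) = 9.478×10^6/241000 = 39.328.
r·27 = ln(39.328) = 3.6719, so r = 3.6719/27 = 0.136.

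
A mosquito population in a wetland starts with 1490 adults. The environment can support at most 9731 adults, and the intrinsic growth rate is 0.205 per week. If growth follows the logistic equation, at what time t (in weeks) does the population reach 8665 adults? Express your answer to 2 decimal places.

A = (K − N₀)/N₀ = (9731 − 1490)/1490 = 5.5309.
Solve 9731/(1 + 5.5309·e^(−0.205t)) = 8665: 1 + 5.5309·e^(−0.205t) = 1.123, so e^(−0.205t) = 0.0222431.
−0.205·t = ln(0.0222431) = -3.8057, so t = 3.8057/0.205 = 18.565.

18.56 weeks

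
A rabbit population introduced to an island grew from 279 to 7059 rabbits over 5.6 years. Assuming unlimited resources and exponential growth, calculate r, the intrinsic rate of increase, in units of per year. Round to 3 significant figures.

From N(t) = N₀·e^(rt): e^(r·5.6) = 7059/279 = 25.301.
r·5.6 = ln(25.301) = 3.2308, so r = 3.2308/5.6 = 0.57694.

0.577 per year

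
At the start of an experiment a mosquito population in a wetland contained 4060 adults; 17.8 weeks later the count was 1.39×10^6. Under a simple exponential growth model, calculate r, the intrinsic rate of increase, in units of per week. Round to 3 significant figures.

0.328 per week

From N(t) = N₀·e^(rt): e^(r·17.8) = 1.39×10^6/4060 = 342.36.
r·17.8 = ln(342.36) = 5.8359, so r = 5.8359/17.8 = 0.32786.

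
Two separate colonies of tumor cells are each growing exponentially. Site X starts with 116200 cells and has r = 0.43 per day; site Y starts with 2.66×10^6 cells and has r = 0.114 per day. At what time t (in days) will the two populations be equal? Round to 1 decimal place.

Set 116200·e^(0.43t) = 2.66×10^6·e^(0.114t).
e^((0.43 − 0.114)t) = 2.66×10^6/116200 → e^(0.316·t) = 22.892.
0.316·t = ln(22.892) = 3.1308, so t = 3.1308/0.316 = 9.9075.

9.9 days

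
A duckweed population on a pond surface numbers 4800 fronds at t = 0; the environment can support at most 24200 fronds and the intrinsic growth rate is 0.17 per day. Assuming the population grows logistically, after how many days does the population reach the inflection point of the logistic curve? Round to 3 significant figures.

8.22 days

Logistic growth is fastest at N = K/2 = 12100.
A = (K − N₀)/N₀ = 4.0417. Set K/(1 + A·e^(−rt)) = K/2 → A·e^(−rt) = 1.
e^(−0.17t) = 1/4.0417 = 0.247423, so t = ln(4.0417)/0.17 = 1.3967/0.17 = 8.2156.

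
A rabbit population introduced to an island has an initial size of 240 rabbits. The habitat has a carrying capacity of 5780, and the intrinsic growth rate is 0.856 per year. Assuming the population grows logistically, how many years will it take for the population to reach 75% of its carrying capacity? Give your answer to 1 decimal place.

5.0 years

A = (K − N₀)/N₀ = (5780 − 240)/240 = 23.083.
Solve 5780/(1 + 23.083·e^(−0.856t)) = 4335: 1 + 23.083·e^(−0.856t) = 1.3333, so e^(−0.856t) = 0.0144404.
−0.856·t = ln(0.0144404) = -4.2377, so t = 4.2377/0.856 = 4.9506.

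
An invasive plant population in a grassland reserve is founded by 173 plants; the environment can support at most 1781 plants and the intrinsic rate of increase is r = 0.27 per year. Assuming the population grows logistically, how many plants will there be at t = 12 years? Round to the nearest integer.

A = (K − N₀)/N₀ = (1781 − 173)/173 = 9.2948.
N(t) = K/(1 + A·e^(−rt)) = 1781/(1 + 9.2948×e^(−0.27×12)).
e^(−3.24) = 0.039164; denominator = 1 + 9.2948×0.039164 = 1.364.
N = 1781/1.364 = 1305.7.

1306 plants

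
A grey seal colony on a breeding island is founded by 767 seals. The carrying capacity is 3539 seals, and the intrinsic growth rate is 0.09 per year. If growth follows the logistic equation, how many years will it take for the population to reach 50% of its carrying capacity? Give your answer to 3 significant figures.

A = (K − N₀)/N₀ = (3539 − 767)/767 = 3.6141.
Solve 3539/(1 + 3.6141·e^(−0.09t)) = 1769.5: 1 + 3.6141·e^(−0.09t) = 2, so e^(−0.09t) = 0.276696.
−0.09·t = ln(0.276696) = -1.2848, so t = 1.2848/0.09 = 14.276.

14.3 years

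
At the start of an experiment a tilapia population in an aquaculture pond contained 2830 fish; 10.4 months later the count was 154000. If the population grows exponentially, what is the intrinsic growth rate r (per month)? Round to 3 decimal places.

0.384 per month

From N(t) = N₀·e^(rt): e^(r·10.4) = 154000/2830 = 54.417.
r·10.4 = ln(54.417) = 3.9967, so r = 3.9967/10.4 = 0.3843.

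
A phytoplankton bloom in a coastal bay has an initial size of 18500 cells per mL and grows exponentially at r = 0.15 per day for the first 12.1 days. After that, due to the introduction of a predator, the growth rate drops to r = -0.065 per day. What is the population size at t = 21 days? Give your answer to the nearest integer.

63705 cells per mL

Phase 1: N(12.1) = 18500·e^(0.15×12.1) = 18500·e^1.815 = 113610.
Phase 2 runs for 21 − 12.1 = 8.9 days at r = -0.065.
N(21) = 113610·e^(-0.065×8.9) = 113610·e^-0.5785 = 63705.5.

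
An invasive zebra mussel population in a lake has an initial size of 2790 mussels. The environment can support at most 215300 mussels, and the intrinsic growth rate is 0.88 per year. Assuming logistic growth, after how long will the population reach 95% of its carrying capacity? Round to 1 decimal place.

8.3 years

A = (K − N₀)/N₀ = (215300 − 2790)/2790 = 76.168.
Solve 215300/(1 + 76.168·e^(−0.88t)) = 204535: 1 + 76.168·e^(−0.88t) = 1.0526, so e^(−0.88t) = 0.000690989.
−0.88·t = ln(0.000690989) = -7.2774, so t = 7.2774/0.88 = 8.2698.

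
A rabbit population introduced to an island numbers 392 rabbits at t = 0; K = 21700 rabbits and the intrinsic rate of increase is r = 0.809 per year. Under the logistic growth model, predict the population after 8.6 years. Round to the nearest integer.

20633 rabbits

A = (K − N₀)/N₀ = (21700 − 392)/392 = 54.357.
N(t) = K/(1 + A·e^(−rt)) = 21700/(1 + 54.357×e^(−0.809×8.6)).
e^(−6.957) = 0.00095157; denominator = 1 + 54.357×0.00095157 = 1.0517.
N = 21700/1.0517 = 20632.8.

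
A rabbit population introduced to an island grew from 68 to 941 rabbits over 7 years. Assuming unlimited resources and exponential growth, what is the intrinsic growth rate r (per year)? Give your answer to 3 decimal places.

From N(t) = N₀·e^(rt): e^(r·7) = 941/68 = 13.838.
r·7 = ln(13.838) = 2.6274, so r = 2.6274/7 = 0.37535.

0.375 per year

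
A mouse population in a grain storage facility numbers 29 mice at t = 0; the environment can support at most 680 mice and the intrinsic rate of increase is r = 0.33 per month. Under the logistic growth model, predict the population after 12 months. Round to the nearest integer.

A = (K − N₀)/N₀ = (680 − 29)/29 = 22.448.
N(t) = K/(1 + A·e^(−rt)) = 680/(1 + 22.448×e^(−0.33×12)).
e^(−3.96) = 0.019063; denominator = 1 + 22.448×0.019063 = 1.4279.
N = 680/1.4279 = 476.212.

476 mice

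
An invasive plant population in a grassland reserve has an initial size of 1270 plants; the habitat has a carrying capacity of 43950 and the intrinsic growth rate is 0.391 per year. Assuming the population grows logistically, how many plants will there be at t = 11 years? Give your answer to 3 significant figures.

A = (K − N₀)/N₀ = (43950 − 1270)/1270 = 33.606.
N(t) = K/(1 + A·e^(−rt)) = 43950/(1 + 33.606×e^(−0.391×11)).
e^(−4.301) = 0.013555; denominator = 1 + 33.606×0.013555 = 1.4555.
N = 43950/1.4555 = 30195.1.

30200 plants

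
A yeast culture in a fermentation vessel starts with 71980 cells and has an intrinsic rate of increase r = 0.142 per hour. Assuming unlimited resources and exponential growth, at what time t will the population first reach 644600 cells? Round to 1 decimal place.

Set N₀·e^(rt) = 644600: e^(0.142·t) = 644600/71980 = 8.9553.
0.142·t = ln(8.9553) = 2.1922, so t = 2.1922/0.142 = 15.438.

15.4 hours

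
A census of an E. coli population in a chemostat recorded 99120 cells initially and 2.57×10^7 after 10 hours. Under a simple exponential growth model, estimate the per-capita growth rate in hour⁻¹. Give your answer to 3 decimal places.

From N(t) = N₀·e^(rt): e^(r·10) = 2.57×10^7/99120 = 259.28.
r·10 = ln(259.28) = 5.5579, so r = 5.5579/10 = 0.55579.

0.556 per hour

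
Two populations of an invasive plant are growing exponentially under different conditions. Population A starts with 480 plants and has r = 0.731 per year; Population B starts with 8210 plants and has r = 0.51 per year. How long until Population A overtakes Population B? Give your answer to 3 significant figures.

12.8 years

Set 480·e^(0.731t) = 8210·e^(0.51t).
e^((0.731 − 0.51)t) = 8210/480 → e^(0.221·t) = 17.104.
0.221·t = ln(17.104) = 2.8393, so t = 2.8393/0.221 = 12.848.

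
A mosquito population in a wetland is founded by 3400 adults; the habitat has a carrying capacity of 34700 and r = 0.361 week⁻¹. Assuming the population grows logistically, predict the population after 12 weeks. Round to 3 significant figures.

31000 adults

A = (K − N₀)/N₀ = (34700 − 3400)/3400 = 9.2059.
N(t) = K/(1 + A·e^(−rt)) = 34700/(1 + 9.2059×e^(−0.361×12)).
e^(−4.332) = 0.013141; denominator = 1 + 9.2059×0.013141 = 1.121.
N = 34700/1.121 = 30955.1.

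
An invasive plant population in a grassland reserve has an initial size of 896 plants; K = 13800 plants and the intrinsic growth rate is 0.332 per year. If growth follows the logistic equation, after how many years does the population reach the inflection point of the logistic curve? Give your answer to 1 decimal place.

8.0 years

Logistic growth is fastest at N = K/2 = 6900.
A = (K − N₀)/N₀ = 14.402. Set K/(1 + A·e^(−rt)) = K/2 → A·e^(−rt) = 1.
e^(−0.332t) = 1/14.402 = 0.0694358, so t = ln(14.402)/0.332 = 2.6674/0.332 = 8.0342.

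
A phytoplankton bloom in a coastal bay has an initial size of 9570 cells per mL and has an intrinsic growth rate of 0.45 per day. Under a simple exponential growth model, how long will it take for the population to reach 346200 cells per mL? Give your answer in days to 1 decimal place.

8.0 days

Set N₀·e^(rt) = 346200: e^(0.45·t) = 346200/9570 = 36.176.
0.45·t = ln(36.176) = 3.5884, so t = 3.5884/0.45 = 7.9742.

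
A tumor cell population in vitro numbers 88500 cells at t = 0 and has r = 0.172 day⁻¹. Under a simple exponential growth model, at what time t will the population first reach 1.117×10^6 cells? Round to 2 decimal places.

14.74 days

Set N₀·e^(rt) = 1.117×10^6: e^(0.172·t) = 1.117×10^6/88500 = 12.621.
0.172·t = ln(12.621) = 2.5354, so t = 2.5354/0.172 = 14.741.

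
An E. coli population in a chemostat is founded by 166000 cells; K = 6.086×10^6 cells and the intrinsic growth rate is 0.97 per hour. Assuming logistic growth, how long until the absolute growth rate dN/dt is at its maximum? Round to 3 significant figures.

3.68 hours

Logistic growth is fastest at N = K/2 = 3.043×10^6.
A = (K − N₀)/N₀ = 35.663. Set K/(1 + A·e^(−rt)) = K/2 → A·e^(−rt) = 1.
e^(−0.97t) = 1/35.663 = 0.0280405, so t = ln(35.663)/0.97 = 3.5741/0.97 = 3.6846.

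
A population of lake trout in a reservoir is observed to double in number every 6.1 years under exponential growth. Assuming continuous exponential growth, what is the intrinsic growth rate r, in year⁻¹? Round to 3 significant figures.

0.114 per year

r = ln(2)/t_d = 0.6931/6.1 = 0.11363.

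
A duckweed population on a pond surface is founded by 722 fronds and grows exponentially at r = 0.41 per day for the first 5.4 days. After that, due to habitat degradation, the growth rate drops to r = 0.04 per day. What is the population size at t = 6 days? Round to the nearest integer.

Phase 1: N(5.4) = 722·e^(0.41×5.4) = 722·e^2.214 = 6607.93.
Phase 2 runs for 6 − 5.4 = 0.6 days at r = 0.04.
N(6) = 6607.93·e^(0.04×0.6) = 6607.93·e^0.024 = 6768.43.

6768 fronds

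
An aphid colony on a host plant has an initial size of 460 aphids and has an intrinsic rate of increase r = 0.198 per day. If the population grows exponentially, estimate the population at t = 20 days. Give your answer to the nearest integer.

24130 aphids

N(t) = N₀·e^(rt) = 460 × e^(0.198×20) = 460 × e^3.96.
e^3.96 ≈ 52.457, so N ≈ 460 × 52.457 = 24130.4.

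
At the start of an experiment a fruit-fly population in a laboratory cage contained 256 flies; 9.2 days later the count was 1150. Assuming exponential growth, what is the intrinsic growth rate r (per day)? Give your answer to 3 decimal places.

0.163 per day

From N(t) = N₀·e^(rt): e^(r·9.2) = 1150/256 = 4.4922.
r·9.2 = ln(4.4922) = 1.5023, so r = 1.5023/9.2 = 0.1633.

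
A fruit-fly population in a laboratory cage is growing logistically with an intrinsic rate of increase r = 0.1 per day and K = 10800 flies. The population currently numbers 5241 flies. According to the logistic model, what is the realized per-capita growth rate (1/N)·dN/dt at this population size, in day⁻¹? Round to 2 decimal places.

0.05 per day

(1/N)·dN/dt = r(1 − N/K) = 0.1 × (1 − 5241/10800).
= 0.1 × 0.51472 = 0.051472.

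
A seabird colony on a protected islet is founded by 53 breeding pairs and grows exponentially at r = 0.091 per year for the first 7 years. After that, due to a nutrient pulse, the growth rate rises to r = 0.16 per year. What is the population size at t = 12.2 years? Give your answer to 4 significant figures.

230.3 breeding pairs

Phase 1: N(7) = 53·e^(0.091×7) = 53·e^0.637 = 100.212.
Phase 2 runs for 12.2 − 7 = 5.2 years at r = 0.16.
N(12.2) = 100.212·e^(0.16×5.2) = 100.212·e^0.832 = 230.279.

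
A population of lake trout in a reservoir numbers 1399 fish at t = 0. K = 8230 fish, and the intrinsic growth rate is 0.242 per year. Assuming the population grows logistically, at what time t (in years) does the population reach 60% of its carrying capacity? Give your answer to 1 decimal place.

A = (K − N₀)/N₀ = (8230 − 1399)/1399 = 4.8828.
Solve 8230/(1 + 4.8828·e^(−0.242t)) = 4938: 1 + 4.8828·e^(−0.242t) = 1.6667, so e^(−0.242t) = 0.136534.
−0.242·t = ln(0.136534) = -1.9912, so t = 1.9912/0.242 = 8.228.

8.2 years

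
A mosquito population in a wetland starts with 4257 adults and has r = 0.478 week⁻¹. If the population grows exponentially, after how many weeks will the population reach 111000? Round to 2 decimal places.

Set N₀·e^(rt) = 111000: e^(0.478·t) = 111000/4257 = 26.075.
0.478·t = ln(26.075) = 3.261, so t = 3.261/0.478 = 6.8221.

6.82 weeks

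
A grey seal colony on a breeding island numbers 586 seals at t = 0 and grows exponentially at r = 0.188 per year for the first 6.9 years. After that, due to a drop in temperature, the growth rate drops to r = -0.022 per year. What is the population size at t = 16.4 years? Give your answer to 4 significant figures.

Phase 1: N(6.9) = 586·e^(0.188×6.9) = 586·e^1.297 = 2144.2.
Phase 2 runs for 16.4 − 6.9 = 9.5 years at r = -0.022.
N(16.4) = 2144.2·e^(-0.022×9.5) = 2144.2·e^-0.209 = 1739.79.

1740 seals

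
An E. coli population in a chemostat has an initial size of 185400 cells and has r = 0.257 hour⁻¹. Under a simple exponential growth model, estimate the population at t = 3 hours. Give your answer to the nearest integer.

N(t) = N₀·e^(rt) = 185400 × e^(0.257×3) = 185400 × e^0.771.
e^0.771 ≈ 2.1619, so N ≈ 185400 × 2.1619 = 400821.

400821 cells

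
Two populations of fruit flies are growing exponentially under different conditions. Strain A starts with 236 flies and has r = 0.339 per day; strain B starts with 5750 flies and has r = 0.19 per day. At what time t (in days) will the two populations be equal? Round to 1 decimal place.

21.4 days

Set 236·e^(0.339t) = 5750·e^(0.19t).
e^((0.339 − 0.19)t) = 5750/236 → e^(0.149·t) = 24.364.
0.149·t = ln(24.364) = 3.1931, so t = 3.1931/0.149 = 21.43.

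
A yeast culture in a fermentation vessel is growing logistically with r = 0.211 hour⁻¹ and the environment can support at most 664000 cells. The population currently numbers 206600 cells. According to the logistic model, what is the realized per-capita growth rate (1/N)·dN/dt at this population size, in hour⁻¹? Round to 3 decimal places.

0.145 per hour

(1/N)·dN/dt = r(1 − N/K) = 0.211 × (1 − 206600/664000).
= 0.211 × 0.68886 = 0.14535.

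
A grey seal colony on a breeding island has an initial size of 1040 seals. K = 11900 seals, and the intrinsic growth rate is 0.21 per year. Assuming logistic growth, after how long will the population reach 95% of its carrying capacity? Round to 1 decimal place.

A = (K − N₀)/N₀ = (11900 − 1040)/1040 = 10.442.
Solve 11900/(1 + 10.442·e^(−0.21t)) = 11305: 1 + 10.442·e^(−0.21t) = 1.0526, so e^(−0.21t) = 0.00504022.
−0.21·t = ln(0.00504022) = -5.2903, so t = 5.2903/0.21 = 25.192.

25.2 years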